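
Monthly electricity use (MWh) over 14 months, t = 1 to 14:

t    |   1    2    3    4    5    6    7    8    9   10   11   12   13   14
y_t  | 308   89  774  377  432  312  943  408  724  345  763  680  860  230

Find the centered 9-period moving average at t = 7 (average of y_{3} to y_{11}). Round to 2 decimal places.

564.22

Sum of periods 3–11: 774 + 377 + 432 + 312 + 943 + 408 + 724 + 345 + 763 = 5078
Divide by 9: 5078 / 9 = 564.22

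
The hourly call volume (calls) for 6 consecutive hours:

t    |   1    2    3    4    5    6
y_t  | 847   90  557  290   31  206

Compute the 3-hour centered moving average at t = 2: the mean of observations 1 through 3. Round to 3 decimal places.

Sum of periods 1–3: 847 + 90 + 557 = 1494
Divide by 3: 1494 / 3 = 498.000

498.000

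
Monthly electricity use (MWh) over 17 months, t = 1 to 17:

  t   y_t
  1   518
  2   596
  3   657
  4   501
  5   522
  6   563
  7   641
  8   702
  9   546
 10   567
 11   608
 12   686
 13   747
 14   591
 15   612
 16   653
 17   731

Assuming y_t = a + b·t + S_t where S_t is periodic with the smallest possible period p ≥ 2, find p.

First differences y_{t+1} − y_t: 78, 61, -156, 21, 41, 78, 61, -156, 21, 41, 78, 61, …
The difference pattern repeats every 5 terms and not for any smaller step, so p = 5.

5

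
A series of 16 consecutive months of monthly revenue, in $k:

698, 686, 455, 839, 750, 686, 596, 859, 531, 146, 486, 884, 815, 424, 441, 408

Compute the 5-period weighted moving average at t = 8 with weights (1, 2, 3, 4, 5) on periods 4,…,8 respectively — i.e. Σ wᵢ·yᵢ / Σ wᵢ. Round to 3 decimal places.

738.400

Weighted sum: 1·839 + 2·750 + 3·686 + 4·596 + 5·859 = 839 + 1500 + 2058 + 2384 + 4295 = 11076
Weight total: 1 + 2 + 3 + 4 + 5 = 15
WMA = 11076 / 15 = 738.400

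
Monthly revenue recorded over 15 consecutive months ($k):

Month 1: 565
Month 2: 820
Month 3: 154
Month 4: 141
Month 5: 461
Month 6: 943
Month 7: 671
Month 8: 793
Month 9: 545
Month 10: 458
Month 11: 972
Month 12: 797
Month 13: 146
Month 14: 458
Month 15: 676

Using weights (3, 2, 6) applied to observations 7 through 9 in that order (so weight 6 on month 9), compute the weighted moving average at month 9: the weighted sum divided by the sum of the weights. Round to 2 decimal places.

Weighted sum: 3·671 + 2·793 + 6·545 = 2013 + 1586 + 3270 = 6869
Weight total: 3 + 2 + 6 = 11
WMA = 6869 / 11 = 624.45

624.45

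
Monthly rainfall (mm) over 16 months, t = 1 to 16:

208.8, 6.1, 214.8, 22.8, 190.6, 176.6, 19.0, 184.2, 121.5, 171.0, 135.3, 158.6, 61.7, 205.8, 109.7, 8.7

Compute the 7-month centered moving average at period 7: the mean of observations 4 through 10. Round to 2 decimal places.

126.53

Sum of periods 4–10: 22.8 + 190.6 + 176.6 + 19.0 + 184.2 + 121.5 + 171.0 = 885.7
Divide by 7: 885.7 / 7 = 126.53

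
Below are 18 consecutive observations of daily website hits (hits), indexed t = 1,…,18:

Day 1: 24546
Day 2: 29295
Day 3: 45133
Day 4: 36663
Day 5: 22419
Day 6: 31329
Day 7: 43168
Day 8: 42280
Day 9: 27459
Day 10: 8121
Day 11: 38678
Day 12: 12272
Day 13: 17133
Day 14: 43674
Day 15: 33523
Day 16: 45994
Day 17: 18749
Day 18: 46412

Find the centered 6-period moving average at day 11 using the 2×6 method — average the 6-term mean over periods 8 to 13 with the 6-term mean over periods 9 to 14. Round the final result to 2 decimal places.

Sum over 8–13: 42280 + 27459 + 8121 + 38678 + 12272 + 17133 = 145943
Sum over 9–14: 27459 + 8121 + 38678 + 12272 + 17133 + 43674 = 147337
CMA at t=11 = (145943 + 147337) / (2·6) = 293280 / 12 = 24440.00

24440.00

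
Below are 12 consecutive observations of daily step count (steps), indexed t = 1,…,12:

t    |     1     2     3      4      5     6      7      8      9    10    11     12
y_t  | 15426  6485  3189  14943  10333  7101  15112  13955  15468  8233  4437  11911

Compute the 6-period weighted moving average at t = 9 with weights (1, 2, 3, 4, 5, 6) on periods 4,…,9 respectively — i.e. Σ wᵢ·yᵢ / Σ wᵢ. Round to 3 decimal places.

Weighted sum: 1·14943 + 2·10333 + 3·7101 + 4·15112 + 5·13955 + 6·15468 = 14943 + 20666 + 21303 + 60448 + 69775 + 92808 = 279943
Weight total: 1 + 2 + 3 + 4 + 5 + 6 = 21
WMA = 279943 / 21 = 13330.619

13330.619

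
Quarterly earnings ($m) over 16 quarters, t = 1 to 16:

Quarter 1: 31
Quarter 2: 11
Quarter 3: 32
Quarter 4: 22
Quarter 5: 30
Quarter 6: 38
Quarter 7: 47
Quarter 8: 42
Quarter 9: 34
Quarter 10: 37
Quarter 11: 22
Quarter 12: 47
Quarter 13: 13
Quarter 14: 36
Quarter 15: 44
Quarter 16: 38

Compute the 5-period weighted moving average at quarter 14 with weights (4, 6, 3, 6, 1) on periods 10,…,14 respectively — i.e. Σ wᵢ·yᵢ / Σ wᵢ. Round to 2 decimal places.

26.75

Weighted sum: 4·37 + 6·22 + 3·47 + 6·13 + 1·36 = 148 + 132 + 141 + 78 + 36 = 535
Weight total: 4 + 6 + 3 + 6 + 1 = 20
WMA = 535 / 20 = 26.75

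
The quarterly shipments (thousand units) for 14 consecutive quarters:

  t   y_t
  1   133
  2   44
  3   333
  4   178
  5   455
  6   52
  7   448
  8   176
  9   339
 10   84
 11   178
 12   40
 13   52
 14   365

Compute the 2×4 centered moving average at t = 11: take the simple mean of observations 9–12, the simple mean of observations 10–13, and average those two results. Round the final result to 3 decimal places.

124.375

Sum over 9–12: 339 + 84 + 178 + 40 = 641
Sum over 10–13: 84 + 178 + 40 + 52 = 354
CMA at t=11 = (641 + 354) / (2·4) = 995 / 8 = 124.375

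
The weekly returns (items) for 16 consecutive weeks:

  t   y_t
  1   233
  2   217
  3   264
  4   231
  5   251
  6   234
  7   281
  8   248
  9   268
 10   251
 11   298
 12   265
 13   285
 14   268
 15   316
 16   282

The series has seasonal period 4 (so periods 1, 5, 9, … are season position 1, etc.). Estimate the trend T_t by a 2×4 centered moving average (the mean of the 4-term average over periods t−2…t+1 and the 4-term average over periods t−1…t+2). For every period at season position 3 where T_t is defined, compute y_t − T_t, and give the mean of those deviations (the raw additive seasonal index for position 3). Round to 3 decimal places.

Season position 3 occurs at t = 3, 7, 11 (where T_t is defined).
t=3: T_3 = 238.50000; y_3 − T_3 = 264 − 238.50000 = 25.50000
t=7: T_7 = 255.62500; y_7 − T_7 = 281 − 255.62500 = 25.37500
t=11: T_11 = 272.62500; y_11 − T_11 = 298 − 272.62500 = 25.37500
Mean deviation: (25.50000 + 25.37500 + 25.37500) / 3 = 25.417

25.417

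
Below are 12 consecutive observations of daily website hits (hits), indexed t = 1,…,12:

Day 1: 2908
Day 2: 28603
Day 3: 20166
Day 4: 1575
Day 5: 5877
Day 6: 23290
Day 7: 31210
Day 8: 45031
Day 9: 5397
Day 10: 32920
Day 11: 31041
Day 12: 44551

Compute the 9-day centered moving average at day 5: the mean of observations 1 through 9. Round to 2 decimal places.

Sum of periods 1–9: 2908 + 28603 + 20166 + 1575 + 5877 + 23290 + 31210 + 45031 + 5397 = 164057
Divide by 9: 164057 / 9 = 18228.56

18228.56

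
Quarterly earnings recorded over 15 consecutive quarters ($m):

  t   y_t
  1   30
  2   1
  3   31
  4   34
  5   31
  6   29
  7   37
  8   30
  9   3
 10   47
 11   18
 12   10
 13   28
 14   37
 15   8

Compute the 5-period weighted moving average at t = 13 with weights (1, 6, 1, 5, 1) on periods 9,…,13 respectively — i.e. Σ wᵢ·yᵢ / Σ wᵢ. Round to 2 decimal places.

Weighted sum: 1·3 + 6·47 + 1·18 + 5·10 + 1·28 = 3 + 282 + 18 + 50 + 28 = 381
Weight total: 1 + 6 + 1 + 5 + 1 = 14
WMA = 381 / 14 = 27.21

27.21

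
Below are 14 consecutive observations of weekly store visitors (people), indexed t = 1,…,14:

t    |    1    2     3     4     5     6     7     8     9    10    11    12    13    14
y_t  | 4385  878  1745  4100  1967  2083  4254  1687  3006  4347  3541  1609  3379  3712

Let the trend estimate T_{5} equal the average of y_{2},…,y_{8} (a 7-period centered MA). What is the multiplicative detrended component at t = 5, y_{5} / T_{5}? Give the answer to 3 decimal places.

Trend T_5 = (878 + 1745 + 4100 + 1967 + 2083 + 4254 + 1687) / 7 = 16714/7 = 2387.71429
Ratio to trend: 1967 / 2387.71429 = 0.824

0.824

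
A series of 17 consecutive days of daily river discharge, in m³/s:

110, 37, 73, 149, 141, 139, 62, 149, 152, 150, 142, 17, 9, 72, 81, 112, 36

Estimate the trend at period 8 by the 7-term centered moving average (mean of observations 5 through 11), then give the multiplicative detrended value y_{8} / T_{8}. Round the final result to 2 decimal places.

Trend T_8 = (141 + 139 + 62 + 149 + 152 + 150 + 142) / 7 = 935/7 = 133.5714
Ratio to trend: 149 / 133.5714 = 1.12

1.12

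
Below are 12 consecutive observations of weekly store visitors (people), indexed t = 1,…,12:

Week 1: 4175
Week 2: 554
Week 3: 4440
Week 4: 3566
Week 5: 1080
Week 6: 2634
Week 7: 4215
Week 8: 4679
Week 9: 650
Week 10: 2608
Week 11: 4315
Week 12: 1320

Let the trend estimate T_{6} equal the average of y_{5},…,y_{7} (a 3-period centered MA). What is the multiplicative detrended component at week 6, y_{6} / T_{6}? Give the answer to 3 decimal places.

Trend T_6 = (1080 + 2634 + 4215) / 3 = 7929/3 = 2643.00000
Ratio to trend: 2634 / 2643.00000 = 0.997

0.997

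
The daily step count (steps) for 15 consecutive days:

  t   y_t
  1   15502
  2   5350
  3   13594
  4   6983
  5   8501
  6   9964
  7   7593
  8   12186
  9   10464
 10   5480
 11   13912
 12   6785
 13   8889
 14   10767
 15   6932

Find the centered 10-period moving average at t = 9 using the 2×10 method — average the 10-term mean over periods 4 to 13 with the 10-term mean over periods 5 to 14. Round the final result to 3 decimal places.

9264.900

Sum over 4–13: 6983 + 8501 + 9964 + 7593 + 12186 + 10464 + 5480 + 13912 + 6785 + 8889 = 90757
Sum over 5–14: 8501 + 9964 + 7593 + 12186 + 10464 + 5480 + 13912 + 6785 + 8889 + 10767 = 94541
CMA at t=9 = (90757 + 94541) / (2·10) = 185298 / 20 = 9264.900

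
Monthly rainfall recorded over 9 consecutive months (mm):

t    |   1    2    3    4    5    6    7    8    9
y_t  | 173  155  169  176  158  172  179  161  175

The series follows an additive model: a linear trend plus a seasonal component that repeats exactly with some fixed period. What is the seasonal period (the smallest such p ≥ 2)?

First differences y_{t+1} − y_t: -18, 14, 7, -18, 14, 7, -18, 14, …
The difference pattern repeats every 3 terms and not for any smaller step, so p = 3.

3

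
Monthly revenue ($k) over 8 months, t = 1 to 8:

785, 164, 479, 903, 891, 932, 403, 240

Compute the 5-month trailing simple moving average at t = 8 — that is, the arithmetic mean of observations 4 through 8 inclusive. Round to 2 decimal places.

673.80

Sum of periods 4–8: 903 + 891 + 932 + 403 + 240 = 3369
Divide by 5: 3369 / 5 = 673.80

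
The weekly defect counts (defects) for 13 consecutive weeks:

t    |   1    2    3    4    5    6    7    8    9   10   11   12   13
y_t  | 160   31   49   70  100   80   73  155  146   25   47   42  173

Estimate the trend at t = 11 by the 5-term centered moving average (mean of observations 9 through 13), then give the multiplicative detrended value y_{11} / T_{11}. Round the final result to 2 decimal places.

Trend T_11 = (146 + 25 + 47 + 42 + 173) / 5 = 433/5 = 86.6000
Ratio to trend: 47 / 86.6000 = 0.54

0.54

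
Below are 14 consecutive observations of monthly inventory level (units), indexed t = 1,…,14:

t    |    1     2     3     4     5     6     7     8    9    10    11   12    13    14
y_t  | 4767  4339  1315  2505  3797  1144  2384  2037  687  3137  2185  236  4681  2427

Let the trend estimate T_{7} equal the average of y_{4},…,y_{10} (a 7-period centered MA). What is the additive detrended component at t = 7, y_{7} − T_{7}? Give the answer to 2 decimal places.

Trend T_7 = (2505 + 3797 + 1144 + 2384 + 2037 + 687 + 3137) / 7 = 15691/7 = 2241.5714
Detrended value: 2384 − 2241.5714 = 142.43

142.43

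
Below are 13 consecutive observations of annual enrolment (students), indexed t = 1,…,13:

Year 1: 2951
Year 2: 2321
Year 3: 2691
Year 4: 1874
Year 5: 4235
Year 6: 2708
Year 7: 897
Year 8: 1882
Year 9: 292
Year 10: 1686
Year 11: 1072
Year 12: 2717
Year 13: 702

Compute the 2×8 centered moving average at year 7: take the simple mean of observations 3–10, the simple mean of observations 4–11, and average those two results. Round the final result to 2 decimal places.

Sum over 3–10: 2691 + 1874 + 4235 + 2708 + 897 + 1882 + 292 + 1686 = 16265
Sum over 4–11: 1874 + 4235 + 2708 + 897 + 1882 + 292 + 1686 + 1072 = 14646
CMA at t=7 = (16265 + 14646) / (2·8) = 30911 / 16 = 1931.94

1931.94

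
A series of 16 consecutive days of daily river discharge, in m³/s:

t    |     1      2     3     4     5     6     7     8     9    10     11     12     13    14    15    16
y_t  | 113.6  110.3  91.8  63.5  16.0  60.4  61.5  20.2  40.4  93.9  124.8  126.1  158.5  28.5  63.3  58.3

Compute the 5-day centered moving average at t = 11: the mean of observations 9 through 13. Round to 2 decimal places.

Sum of periods 9–13: 40.4 + 93.9 + 124.8 + 126.1 + 158.5 = 543.7
Divide by 5: 543.7 / 5 = 108.74

108.74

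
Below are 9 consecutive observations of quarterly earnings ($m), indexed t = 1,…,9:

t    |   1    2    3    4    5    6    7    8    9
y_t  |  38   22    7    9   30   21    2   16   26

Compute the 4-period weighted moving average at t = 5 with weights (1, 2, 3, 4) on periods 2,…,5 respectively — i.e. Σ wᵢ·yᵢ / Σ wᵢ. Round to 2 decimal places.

18.30

Weighted sum: 1·22 + 2·7 + 3·9 + 4·30 = 22 + 14 + 27 + 120 = 183
Weight total: 1 + 2 + 3 + 4 = 10
WMA = 183 / 10 = 18.30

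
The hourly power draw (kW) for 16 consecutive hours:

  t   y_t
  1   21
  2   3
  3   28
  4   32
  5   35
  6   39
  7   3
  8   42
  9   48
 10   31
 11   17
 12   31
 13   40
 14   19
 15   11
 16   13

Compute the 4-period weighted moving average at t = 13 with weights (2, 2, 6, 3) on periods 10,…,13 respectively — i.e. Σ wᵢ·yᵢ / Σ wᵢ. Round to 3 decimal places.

30.923

Weighted sum: 2·31 + 2·17 + 6·31 + 3·40 = 62 + 34 + 186 + 120 = 402
Weight total: 2 + 2 + 6 + 3 = 13
WMA = 402 / 13 = 30.923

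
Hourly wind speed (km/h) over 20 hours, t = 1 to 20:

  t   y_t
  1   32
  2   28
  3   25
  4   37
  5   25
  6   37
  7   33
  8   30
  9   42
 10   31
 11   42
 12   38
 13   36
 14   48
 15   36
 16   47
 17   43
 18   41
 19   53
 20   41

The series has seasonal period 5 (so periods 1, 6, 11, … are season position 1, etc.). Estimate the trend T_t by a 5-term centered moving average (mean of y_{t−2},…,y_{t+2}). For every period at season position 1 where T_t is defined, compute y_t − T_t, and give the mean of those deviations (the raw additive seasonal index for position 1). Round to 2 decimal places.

Season position 1 occurs at t = 6, 11, 16 (where T_t is defined).
t=6: T_6 = 32.4000; y_6 − T_6 = 37 − 32.4000 = 4.6000
t=11: T_11 = 37.8000; y_11 − T_11 = 42 − 37.8000 = 4.2000
t=16: T_16 = 43.0000; y_16 − T_16 = 47 − 43.0000 = 4.0000
Mean deviation: (4.6000 + 4.2000 + 4.0000) / 3 = 4.27

4.27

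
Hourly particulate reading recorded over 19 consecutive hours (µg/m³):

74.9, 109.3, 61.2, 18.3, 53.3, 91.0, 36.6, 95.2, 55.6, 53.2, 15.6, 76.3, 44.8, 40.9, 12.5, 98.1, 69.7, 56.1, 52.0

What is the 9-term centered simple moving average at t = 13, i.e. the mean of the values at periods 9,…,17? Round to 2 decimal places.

Sum of periods 9–17: 55.6 + 53.2 + 15.6 + 76.3 + 44.8 + 40.9 + 12.5 + 98.1 + 69.7 = 466.7
Divide by 9: 466.7 / 9 = 51.86

51.86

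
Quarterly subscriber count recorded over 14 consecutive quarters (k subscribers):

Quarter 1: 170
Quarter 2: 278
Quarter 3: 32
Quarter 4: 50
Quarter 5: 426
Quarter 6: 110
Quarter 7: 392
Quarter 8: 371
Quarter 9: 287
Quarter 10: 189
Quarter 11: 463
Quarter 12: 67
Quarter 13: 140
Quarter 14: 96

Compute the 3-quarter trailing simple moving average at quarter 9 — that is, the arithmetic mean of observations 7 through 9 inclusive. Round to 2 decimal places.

Sum of periods 7–9: 392 + 371 + 287 = 1050
Divide by 3: 1050 / 3 = 350.00

350.00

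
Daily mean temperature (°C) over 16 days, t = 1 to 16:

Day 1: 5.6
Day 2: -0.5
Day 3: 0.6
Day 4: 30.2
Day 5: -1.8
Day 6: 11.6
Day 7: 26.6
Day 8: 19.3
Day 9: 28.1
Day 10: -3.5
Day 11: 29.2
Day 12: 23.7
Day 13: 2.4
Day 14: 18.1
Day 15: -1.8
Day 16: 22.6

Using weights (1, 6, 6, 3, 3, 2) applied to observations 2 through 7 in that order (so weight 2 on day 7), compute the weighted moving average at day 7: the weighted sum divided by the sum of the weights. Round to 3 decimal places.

12.710

Weighted sum: 1·-0.5 + 6·0.6 + 6·30.2 + 3·-1.8 + 3·11.6 + 2·26.6 = -0.5 + 3.6 + 181.2 + -5.4 + 34.8 + 53.2 = 266.9
Weight total: 1 + 6 + 6 + 3 + 3 + 2 = 21
WMA = 266.9 / 21 = 12.710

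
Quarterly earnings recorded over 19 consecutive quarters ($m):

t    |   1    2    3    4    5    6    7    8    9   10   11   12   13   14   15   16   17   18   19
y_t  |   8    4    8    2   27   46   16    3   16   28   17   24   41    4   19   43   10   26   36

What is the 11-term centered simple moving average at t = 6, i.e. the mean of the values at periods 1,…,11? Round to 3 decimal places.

Sum of periods 1–11: 8 + 4 + 8 + 2 + 27 + 46 + 16 + 3 + 16 + 28 + 17 = 175
Divide by 11: 175 / 11 = 15.909

15.909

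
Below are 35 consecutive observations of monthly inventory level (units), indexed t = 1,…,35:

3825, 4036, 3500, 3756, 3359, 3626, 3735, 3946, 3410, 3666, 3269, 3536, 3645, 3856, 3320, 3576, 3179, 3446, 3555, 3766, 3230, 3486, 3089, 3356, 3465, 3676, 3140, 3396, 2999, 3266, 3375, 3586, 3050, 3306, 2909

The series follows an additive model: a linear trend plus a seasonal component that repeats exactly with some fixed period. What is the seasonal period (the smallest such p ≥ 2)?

6

First differences y_{t+1} − y_t: 211, -536, 256, -397, 267, 109, 211, -536, 256, -397, 267, 109, 211, -536, …
The difference pattern repeats every 6 terms and not for any smaller step, so p = 6.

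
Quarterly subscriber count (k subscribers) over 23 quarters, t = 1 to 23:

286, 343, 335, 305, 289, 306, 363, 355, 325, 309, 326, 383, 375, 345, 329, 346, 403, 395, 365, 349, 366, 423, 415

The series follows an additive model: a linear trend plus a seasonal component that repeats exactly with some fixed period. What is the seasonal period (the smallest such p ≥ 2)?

First differences y_{t+1} − y_t: 57, -8, -30, -16, 17, 57, -8, -30, -16, 17, 57, -8, …
The difference pattern repeats every 5 terms and not for any smaller step, so p = 5.

5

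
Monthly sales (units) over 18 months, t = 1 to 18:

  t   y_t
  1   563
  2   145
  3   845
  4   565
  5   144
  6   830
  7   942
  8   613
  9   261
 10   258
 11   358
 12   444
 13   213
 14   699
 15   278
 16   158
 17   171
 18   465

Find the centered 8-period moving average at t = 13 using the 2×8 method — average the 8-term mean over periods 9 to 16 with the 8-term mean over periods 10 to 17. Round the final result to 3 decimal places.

Sum over 9–16: 261 + 258 + 358 + 444 + 213 + 699 + 278 + 158 = 2669
Sum over 10–17: 258 + 358 + 444 + 213 + 699 + 278 + 158 + 171 = 2579
CMA at t=13 = (2669 + 2579) / (2·8) = 5248 / 16 = 328.000

328.000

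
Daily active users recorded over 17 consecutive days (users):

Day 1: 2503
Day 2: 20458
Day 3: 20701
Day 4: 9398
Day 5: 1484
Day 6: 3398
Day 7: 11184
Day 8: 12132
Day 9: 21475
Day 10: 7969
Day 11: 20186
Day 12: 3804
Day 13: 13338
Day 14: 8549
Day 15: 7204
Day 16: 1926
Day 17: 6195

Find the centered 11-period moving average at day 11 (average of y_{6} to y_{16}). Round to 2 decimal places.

10105.91

Sum of periods 6–16: 3398 + 11184 + 12132 + 21475 + 7969 + 20186 + 3804 + 13338 + 8549 + 7204 + 1926 = 111165
Divide by 11: 111165 / 11 = 10105.91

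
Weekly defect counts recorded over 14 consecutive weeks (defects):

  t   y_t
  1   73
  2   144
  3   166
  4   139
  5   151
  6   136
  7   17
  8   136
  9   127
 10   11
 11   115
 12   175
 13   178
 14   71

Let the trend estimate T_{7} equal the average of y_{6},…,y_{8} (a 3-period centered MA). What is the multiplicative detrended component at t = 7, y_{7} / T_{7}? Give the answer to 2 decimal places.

0.18

Trend T_7 = (136 + 17 + 136) / 3 = 289/3 = 96.3333
Ratio to trend: 17 / 96.3333 = 0.18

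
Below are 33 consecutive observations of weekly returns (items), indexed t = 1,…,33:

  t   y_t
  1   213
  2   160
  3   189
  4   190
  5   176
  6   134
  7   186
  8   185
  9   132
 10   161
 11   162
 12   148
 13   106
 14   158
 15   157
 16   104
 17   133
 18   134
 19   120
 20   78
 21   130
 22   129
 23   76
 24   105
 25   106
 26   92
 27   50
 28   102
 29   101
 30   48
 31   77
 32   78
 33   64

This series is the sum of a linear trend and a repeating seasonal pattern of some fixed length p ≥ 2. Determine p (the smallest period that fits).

First differences y_{t+1} − y_t: -53, 29, 1, -14, -42, 52, -1, -53, 29, 1, -14, -42, 52, -1, -53, 29, …
The difference pattern repeats every 7 terms and not for any smaller step, so p = 7.

7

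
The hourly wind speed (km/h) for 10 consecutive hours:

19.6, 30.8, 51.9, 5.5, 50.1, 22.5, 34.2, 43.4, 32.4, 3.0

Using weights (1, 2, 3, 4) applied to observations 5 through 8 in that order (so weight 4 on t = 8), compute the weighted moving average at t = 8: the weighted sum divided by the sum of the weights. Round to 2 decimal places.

Weighted sum: 1·50.1 + 2·22.5 + 3·34.2 + 4·43.4 = 50.1 + 45.0 + 102.6 + 173.6 = 371.3
Weight total: 1 + 2 + 3 + 4 = 10
WMA = 371.3 / 10 = 37.13

37.13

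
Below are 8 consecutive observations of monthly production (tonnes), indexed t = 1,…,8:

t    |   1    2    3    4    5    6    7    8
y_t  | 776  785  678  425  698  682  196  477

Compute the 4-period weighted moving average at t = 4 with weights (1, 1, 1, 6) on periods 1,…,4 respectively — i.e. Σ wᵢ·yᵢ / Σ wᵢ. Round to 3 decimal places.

532.111

Weighted sum: 1·776 + 1·785 + 1·678 + 6·425 = 776 + 785 + 678 + 2550 = 4789
Weight total: 1 + 1 + 1 + 6 = 9
WMA = 4789 / 9 = 532.111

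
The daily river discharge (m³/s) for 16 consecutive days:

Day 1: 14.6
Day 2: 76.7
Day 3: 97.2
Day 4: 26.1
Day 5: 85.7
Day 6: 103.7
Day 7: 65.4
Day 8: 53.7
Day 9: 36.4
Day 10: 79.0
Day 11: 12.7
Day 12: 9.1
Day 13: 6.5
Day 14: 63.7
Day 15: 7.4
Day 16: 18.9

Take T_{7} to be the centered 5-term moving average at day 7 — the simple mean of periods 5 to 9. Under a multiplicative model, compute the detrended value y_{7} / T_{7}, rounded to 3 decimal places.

0.948

Trend T_7 = (85.7 + 103.7 + 65.4 + 53.7 + 36.4) / 5 = 344.9/5 = 68.98000
Ratio to trend: 65.4 / 68.98000 = 0.948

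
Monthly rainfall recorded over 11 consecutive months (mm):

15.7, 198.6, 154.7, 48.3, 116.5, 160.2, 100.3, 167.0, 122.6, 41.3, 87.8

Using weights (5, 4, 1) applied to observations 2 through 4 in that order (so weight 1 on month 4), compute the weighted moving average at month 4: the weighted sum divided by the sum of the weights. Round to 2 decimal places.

166.01

Weighted sum: 5·198.6 + 4·154.7 + 1·48.3 = 993.0 + 618.8 + 48.3 = 1660.1
Weight total: 5 + 4 + 1 = 10
WMA = 1660.1 / 10 = 166.01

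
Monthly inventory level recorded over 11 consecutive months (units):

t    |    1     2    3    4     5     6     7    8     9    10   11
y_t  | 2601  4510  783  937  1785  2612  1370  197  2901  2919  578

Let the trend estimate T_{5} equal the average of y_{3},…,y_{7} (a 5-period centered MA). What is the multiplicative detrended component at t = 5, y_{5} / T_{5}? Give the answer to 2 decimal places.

Trend T_5 = (783 + 937 + 1785 + 2612 + 1370) / 5 = 7487/5 = 1497.4000
Ratio to trend: 1785 / 1497.4000 = 1.19

1.19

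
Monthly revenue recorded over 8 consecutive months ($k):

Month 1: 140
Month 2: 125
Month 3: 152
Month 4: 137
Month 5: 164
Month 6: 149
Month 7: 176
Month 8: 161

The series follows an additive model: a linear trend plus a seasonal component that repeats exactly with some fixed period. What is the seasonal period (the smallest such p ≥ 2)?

First differences y_{t+1} − y_t: -15, 27, -15, 27, -15, 27, …
The difference pattern repeats every 2 terms and not for any smaller step, so p = 2.

2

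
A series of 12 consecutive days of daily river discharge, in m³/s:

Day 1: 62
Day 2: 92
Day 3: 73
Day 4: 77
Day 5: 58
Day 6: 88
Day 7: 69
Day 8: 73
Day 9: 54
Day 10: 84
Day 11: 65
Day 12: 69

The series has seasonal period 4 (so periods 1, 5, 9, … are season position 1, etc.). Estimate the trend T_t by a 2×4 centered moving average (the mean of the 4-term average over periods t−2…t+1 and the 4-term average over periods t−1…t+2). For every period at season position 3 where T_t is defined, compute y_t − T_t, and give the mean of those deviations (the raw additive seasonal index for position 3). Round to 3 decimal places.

Season position 3 occurs at t = 3, 7 (where T_t is defined).
t=3: T_3 = 75.50000; y_3 − T_3 = 73 − 75.50000 = -2.50000
t=7: T_7 = 71.50000; y_7 − T_7 = 69 − 71.50000 = -2.50000
Mean deviation: (-2.50000 + -2.50000) / 2 = -2.500

-2.500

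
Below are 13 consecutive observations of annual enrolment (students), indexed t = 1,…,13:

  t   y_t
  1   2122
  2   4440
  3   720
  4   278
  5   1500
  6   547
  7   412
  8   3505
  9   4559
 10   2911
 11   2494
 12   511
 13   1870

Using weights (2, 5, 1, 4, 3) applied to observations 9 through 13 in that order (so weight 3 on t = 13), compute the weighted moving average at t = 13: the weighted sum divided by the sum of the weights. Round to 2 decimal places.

2254.73

Weighted sum: 2·4559 + 5·2911 + 1·2494 + 4·511 + 3·1870 = 9118 + 14555 + 2494 + 2044 + 5610 = 33821
Weight total: 2 + 5 + 1 + 4 + 3 = 15
WMA = 33821 / 15 = 2254.73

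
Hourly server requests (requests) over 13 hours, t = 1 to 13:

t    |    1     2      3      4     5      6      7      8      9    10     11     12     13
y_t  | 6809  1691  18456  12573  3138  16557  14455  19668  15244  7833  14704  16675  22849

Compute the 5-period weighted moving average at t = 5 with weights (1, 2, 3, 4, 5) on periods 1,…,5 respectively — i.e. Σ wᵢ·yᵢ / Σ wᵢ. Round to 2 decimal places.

Weighted sum: 1·6809 + 2·1691 + 3·18456 + 4·12573 + 5·3138 = 6809 + 3382 + 55368 + 50292 + 15690 = 131541
Weight total: 1 + 2 + 3 + 4 + 5 = 15
WMA = 131541 / 15 = 8769.40

8769.40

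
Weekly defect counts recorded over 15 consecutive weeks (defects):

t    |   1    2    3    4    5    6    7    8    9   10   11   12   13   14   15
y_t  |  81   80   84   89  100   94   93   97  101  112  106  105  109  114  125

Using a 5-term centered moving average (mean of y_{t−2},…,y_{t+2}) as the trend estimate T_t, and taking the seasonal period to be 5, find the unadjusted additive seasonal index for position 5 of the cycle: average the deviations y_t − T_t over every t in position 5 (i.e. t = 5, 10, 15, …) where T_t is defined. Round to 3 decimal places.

7.900

Season position 5 occurs at t = 5, 10 (where T_t is defined).
t=5: T_5 = 92.00000; y_5 − T_5 = 100 − 92.00000 = 8.00000
t=10: T_10 = 104.20000; y_10 − T_10 = 112 − 104.20000 = 7.80000
Mean deviation: (8.00000 + 7.80000) / 2 = 7.900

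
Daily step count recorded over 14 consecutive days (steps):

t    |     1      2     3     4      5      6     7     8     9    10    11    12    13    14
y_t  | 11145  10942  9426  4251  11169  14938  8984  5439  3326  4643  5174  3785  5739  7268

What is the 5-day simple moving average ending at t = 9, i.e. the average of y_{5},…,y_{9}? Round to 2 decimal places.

Sum of periods 5–9: 11169 + 14938 + 8984 + 5439 + 3326 = 43856
Divide by 5: 43856 / 5 = 8771.20

8771.20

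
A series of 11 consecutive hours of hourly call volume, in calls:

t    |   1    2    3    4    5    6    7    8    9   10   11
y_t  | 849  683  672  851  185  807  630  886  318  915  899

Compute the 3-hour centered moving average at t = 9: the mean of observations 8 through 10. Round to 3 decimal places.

706.333

Sum of periods 8–10: 886 + 318 + 915 = 2119
Divide by 3: 2119 / 3 = 706.333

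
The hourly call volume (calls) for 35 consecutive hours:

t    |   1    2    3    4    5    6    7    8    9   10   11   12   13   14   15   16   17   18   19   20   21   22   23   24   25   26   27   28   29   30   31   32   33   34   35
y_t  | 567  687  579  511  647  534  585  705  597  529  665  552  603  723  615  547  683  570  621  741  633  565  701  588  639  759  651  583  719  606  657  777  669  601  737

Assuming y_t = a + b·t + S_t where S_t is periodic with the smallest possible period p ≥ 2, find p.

6

First differences y_{t+1} − y_t: 120, -108, -68, 136, -113, 51, 120, -108, -68, 136, -113, 51, 120, -108, …
The difference pattern repeats every 6 terms and not for any smaller step, so p = 6.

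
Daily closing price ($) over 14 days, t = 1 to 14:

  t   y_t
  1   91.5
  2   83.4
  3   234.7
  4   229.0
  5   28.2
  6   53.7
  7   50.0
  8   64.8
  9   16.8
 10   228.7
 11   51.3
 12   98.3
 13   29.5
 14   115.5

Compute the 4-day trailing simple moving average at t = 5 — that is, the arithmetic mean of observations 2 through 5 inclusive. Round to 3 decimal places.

Sum of periods 2–5: 83.4 + 234.7 + 229.0 + 28.2 = 575.3
Divide by 4: 575.3 / 4 = 143.825

143.825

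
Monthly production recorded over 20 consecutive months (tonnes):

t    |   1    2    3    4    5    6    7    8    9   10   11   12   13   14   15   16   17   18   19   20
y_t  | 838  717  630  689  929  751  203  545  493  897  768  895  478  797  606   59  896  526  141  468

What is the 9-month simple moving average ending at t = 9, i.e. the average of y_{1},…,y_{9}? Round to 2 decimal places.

Sum of periods 1–9: 838 + 717 + 630 + 689 + 929 + 751 + 203 + 545 + 493 = 5795
Divide by 9: 5795 / 9 = 643.89

643.89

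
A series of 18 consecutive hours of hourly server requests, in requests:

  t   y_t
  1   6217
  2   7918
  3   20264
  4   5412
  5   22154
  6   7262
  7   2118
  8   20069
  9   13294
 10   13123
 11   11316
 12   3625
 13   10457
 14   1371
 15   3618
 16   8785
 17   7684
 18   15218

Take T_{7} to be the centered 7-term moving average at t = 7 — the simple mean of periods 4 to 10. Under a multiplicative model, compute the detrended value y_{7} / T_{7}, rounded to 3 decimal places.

0.178

Trend T_7 = (5412 + 22154 + 7262 + 2118 + 20069 + 13294 + 13123) / 7 = 83432/7 = 11918.85714
Ratio to trend: 2118 / 11918.85714 = 0.178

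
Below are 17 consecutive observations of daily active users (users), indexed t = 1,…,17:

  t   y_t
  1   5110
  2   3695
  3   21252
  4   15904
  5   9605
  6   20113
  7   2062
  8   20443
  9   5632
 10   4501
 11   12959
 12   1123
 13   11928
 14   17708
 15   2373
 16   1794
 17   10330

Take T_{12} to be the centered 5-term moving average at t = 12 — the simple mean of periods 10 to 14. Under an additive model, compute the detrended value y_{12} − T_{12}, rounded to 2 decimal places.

-8520.80

Trend T_12 = (4501 + 12959 + 1123 + 11928 + 17708) / 5 = 48219/5 = 9643.8000
Detrended value: 1123 − 9643.8000 = -8520.80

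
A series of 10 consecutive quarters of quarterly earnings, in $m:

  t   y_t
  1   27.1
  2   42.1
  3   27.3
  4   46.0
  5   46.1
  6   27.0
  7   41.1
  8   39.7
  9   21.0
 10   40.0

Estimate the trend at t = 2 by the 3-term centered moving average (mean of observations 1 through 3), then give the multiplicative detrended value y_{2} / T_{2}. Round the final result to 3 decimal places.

Trend T_2 = (27.1 + 42.1 + 27.3) / 3 = 96.5/3 = 32.16667
Ratio to trend: 42.1 / 32.16667 = 1.309

1.309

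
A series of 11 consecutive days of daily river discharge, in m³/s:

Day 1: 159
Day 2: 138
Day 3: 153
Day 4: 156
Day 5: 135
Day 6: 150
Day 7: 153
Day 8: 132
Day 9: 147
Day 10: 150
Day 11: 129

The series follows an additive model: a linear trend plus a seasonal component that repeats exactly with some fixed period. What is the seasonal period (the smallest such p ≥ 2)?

First differences y_{t+1} − y_t: -21, 15, 3, -21, 15, 3, -21, 15, …
The difference pattern repeats every 3 terms and not for any smaller step, so p = 3.

3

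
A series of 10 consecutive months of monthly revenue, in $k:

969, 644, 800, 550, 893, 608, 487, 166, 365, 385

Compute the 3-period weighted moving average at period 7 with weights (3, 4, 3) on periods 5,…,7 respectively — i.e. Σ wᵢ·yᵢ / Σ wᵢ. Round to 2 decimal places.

657.20

Weighted sum: 3·893 + 4·608 + 3·487 = 2679 + 2432 + 1461 = 6572
Weight total: 3 + 4 + 3 = 10
WMA = 6572 / 10 = 657.20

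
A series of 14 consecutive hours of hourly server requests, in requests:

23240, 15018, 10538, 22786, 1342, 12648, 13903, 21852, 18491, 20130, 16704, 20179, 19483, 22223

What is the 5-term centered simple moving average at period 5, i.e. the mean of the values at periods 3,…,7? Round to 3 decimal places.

Sum of periods 3–7: 10538 + 22786 + 1342 + 12648 + 13903 = 61217
Divide by 5: 61217 / 5 = 12243.400

12243.400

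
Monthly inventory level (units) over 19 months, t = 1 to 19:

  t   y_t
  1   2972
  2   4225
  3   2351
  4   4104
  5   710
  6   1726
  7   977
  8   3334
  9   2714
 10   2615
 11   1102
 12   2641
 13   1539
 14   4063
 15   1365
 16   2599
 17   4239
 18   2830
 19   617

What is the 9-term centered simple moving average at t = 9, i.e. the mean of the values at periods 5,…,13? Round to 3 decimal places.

1928.667

Sum of periods 5–13: 710 + 1726 + 977 + 3334 + 2714 + 2615 + 1102 + 2641 + 1539 = 17358
Divide by 9: 17358 / 9 = 1928.667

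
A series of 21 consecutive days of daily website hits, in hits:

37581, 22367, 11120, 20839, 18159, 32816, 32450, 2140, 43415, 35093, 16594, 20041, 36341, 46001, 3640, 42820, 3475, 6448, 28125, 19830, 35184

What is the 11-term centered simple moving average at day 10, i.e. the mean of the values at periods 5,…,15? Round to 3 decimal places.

26062.727

Sum of periods 5–15: 18159 + 32816 + 32450 + 2140 + 43415 + 35093 + 16594 + 20041 + 36341 + 46001 + 3640 = 286690
Divide by 11: 286690 / 11 = 26062.727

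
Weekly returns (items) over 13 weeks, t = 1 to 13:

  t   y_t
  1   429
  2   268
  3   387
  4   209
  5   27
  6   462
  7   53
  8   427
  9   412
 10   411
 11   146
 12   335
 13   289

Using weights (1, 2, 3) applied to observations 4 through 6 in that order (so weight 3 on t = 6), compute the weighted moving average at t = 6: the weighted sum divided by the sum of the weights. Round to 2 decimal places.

274.83

Weighted sum: 1·209 + 2·27 + 3·462 = 209 + 54 + 1386 = 1649
Weight total: 1 + 2 + 3 = 6
WMA = 1649 / 6 = 274.83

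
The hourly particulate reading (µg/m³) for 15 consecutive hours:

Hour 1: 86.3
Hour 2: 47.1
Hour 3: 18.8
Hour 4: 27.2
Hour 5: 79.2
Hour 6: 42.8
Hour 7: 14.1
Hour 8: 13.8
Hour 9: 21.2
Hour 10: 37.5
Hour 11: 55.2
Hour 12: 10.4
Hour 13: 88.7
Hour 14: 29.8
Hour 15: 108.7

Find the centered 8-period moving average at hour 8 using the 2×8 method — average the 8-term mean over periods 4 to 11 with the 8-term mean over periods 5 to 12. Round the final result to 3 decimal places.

Sum over 4–11: 27.2 + 79.2 + 42.8 + 14.1 + 13.8 + 21.2 + 37.5 + 55.2 = 291.0
Sum over 5–12: 79.2 + 42.8 + 14.1 + 13.8 + 21.2 + 37.5 + 55.2 + 10.4 = 274.2
CMA at t=8 = (291.0 + 274.2) / (2·8) = 565.2 / 16 = 35.325

35.325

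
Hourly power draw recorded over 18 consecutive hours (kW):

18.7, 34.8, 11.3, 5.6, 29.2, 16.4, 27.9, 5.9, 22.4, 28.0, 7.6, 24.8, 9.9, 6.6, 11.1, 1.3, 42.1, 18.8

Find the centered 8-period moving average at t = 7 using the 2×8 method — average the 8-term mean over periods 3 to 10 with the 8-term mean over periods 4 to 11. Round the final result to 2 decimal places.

18.11

Sum over 3–10: 11.3 + 5.6 + 29.2 + 16.4 + 27.9 + 5.9 + 22.4 + 28.0 = 146.7
Sum over 4–11: 5.6 + 29.2 + 16.4 + 27.9 + 5.9 + 22.4 + 28.0 + 7.6 = 143.0
CMA at t=7 = (146.7 + 143.0) / (2·8) = 289.7 / 16 = 18.11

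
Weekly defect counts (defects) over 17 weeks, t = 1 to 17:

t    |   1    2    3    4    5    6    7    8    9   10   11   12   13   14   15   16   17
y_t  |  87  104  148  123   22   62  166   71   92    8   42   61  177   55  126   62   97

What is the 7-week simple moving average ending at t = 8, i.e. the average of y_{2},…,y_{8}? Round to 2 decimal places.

Sum of periods 2–8: 104 + 148 + 123 + 22 + 62 + 166 + 71 = 696
Divide by 7: 696 / 7 = 99.43

99.43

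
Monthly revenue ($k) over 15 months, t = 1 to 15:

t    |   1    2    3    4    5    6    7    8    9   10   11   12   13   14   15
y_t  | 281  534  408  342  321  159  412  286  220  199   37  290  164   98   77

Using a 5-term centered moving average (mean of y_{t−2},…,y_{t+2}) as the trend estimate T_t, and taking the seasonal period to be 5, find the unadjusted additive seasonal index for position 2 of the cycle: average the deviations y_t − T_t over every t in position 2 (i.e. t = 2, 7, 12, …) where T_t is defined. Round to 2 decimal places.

132.40

Season position 2 occurs at t = 7, 12 (where T_t is defined).
t=7: T_7 = 279.6000; y_7 − T_7 = 412 − 279.6000 = 132.4000
t=12: T_12 = 157.6000; y_12 − T_12 = 290 − 157.6000 = 132.4000
Mean deviation: (132.4000 + 132.4000) / 2 = 132.40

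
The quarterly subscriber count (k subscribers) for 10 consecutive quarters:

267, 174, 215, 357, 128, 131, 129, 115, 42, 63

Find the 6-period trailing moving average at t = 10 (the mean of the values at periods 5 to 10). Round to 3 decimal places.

101.333

Sum of periods 5–10: 128 + 131 + 129 + 115 + 42 + 63 = 608
Divide by 6: 608 / 6 = 101.333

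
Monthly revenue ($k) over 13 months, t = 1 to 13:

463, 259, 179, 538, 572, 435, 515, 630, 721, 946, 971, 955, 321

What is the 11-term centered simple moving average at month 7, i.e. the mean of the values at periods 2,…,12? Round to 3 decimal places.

Sum of periods 2–12: 259 + 179 + 538 + 572 + 435 + 515 + 630 + 721 + 946 + 971 + 955 = 6721
Divide by 11: 6721 / 11 = 611.000

611.000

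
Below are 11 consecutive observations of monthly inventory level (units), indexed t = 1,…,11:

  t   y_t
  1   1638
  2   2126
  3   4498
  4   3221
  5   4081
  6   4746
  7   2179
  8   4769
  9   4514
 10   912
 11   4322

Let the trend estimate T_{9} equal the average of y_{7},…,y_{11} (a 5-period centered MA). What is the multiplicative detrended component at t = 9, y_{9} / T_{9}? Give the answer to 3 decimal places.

1.352

Trend T_9 = (2179 + 4769 + 4514 + 912 + 4322) / 5 = 16696/5 = 3339.20000
Ratio to trend: 4514 / 3339.20000 = 1.352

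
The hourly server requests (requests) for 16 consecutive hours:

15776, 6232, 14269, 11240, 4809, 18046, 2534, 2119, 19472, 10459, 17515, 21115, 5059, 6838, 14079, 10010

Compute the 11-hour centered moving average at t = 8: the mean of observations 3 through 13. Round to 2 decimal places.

Sum of periods 3–13: 14269 + 11240 + 4809 + 18046 + 2534 + 2119 + 19472 + 10459 + 17515 + 21115 + 5059 = 126637
Divide by 11: 126637 / 11 = 11512.45

11512.45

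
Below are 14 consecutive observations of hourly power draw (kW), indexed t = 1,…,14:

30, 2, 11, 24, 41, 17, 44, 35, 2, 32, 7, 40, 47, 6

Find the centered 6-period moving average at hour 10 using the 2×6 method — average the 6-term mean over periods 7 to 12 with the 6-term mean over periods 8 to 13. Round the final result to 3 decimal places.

26.917

Sum over 7–12: 44 + 35 + 2 + 32 + 7 + 40 = 160
Sum over 8–13: 35 + 2 + 32 + 7 + 40 + 47 = 163
CMA at t=10 = (160 + 163) / (2·6) = 323 / 12 = 26.917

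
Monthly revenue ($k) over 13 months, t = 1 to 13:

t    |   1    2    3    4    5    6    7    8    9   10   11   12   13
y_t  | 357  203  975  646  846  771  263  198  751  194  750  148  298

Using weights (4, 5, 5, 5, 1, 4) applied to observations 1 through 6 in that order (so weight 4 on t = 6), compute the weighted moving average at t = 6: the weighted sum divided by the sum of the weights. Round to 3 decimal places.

603.250

Weighted sum: 4·357 + 5·203 + 5·975 + 5·646 + 1·846 + 4·771 = 1428 + 1015 + 4875 + 3230 + 846 + 3084 = 14478
Weight total: 4 + 5 + 5 + 5 + 1 + 4 = 24
WMA = 14478 / 24 = 603.250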